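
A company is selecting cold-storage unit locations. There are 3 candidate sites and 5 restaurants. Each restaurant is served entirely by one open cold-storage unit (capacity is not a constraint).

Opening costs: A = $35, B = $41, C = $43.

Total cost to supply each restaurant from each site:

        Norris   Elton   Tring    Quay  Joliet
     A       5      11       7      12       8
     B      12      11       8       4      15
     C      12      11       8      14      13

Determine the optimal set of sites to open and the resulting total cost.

Open A only; minimum total cost 78.

For any fixed open set, each restaurant goes to its cheapest open site; total = fixed + service.
{A}: Norris→A 5, Elton→A 11, Tring→A 7, Quay→A 12, Joliet→A 8. Service 43; fixed 35; total 78.
{B}: service 50 + fixed 41 = 91
{C}: Norris→C 12, Elton→C 11, Tring→C 8, Quay→C 14, Joliet→C 13. Service 58; fixed 43; total 101.
{A, B, C}: service 35 + fixed 119 = 154
No other subset beats 78.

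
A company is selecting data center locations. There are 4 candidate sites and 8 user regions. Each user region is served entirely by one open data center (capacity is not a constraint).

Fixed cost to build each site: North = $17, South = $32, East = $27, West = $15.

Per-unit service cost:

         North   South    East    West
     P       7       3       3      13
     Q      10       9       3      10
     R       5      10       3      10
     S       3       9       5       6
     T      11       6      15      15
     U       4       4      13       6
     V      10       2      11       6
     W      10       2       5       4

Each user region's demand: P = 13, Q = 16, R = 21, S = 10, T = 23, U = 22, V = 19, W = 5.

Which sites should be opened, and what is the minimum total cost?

Open North, South and East; minimum total cost 530.

For any fixed open set, each user region goes to its cheapest open site; total = fixed + service.
{North, South, East}: P→South 3·13=39, Q→East 3·16=48, R→East 3·21=63, S→North 3·10=30, T→South 6·23=138, U→North 4·22=88, V→South 2·19=38, W→South 2·5=10. Service 454; fixed 76; total 530.
{South, East}: service 474 + fixed 59 = 533
{North, South, East, West}: P→South 3·13=39, Q→East 3·16=48, R→East 3·21=63, S→North 3·10=30, T→South 6·23=138, U→North 4·22=88, V→South 2·19=38, W→South 2·5=10. Service 454; fixed 91; total 545.
{West}: service 1210 + fixed 15 = 1225
(All 15 nonempty subsets were checked; North, South and East is lowest.)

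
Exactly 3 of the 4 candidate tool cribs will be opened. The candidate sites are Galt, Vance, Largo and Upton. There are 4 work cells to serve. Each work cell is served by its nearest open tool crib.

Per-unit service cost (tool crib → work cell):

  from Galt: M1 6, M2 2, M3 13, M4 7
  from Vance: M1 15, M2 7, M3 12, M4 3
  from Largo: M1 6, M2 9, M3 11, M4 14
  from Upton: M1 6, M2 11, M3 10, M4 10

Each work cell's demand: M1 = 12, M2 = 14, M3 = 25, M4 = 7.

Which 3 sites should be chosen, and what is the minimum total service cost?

Choose Galt, Vance and Upton; total service cost 371.

With exactly 3 open, each work cell uses its cheapest among the chosen.
{Galt, Vance, Upton}: M1→Galt 6·12=72, M2→Galt 2·14=28, M3→Upton 10·25=250, M4→Vance 3·7=21. Service cost 371.
{Galt, Vance, Largo}: service cost 396
{Galt, Largo, Upton}: service cost 399
Among all 4 size-3 choices, {Galt, Vance, Upton} is lowest.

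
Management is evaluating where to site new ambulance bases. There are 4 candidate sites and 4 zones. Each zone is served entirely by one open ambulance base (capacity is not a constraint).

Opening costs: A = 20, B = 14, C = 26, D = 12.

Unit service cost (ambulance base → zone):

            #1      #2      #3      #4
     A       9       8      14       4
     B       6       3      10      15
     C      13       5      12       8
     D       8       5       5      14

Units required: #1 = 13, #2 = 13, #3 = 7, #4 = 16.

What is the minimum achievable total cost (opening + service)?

Minimum total cost: 262

For any fixed open set, each zone goes to its cheapest open site; total = fixed + service.
{A, B, D}: #1→B 6·13=78, #2→B 3·13=39, #3→D 5·7=35, #4→A 4·16=64. Service 216; fixed 46; total 262.
{A, B}: service 251 + fixed 34 = 285
{A, B, C, D}: service 216 + fixed 72 = 288
{D}: service 428 + fixed 12 = 440
No other subset beats 262.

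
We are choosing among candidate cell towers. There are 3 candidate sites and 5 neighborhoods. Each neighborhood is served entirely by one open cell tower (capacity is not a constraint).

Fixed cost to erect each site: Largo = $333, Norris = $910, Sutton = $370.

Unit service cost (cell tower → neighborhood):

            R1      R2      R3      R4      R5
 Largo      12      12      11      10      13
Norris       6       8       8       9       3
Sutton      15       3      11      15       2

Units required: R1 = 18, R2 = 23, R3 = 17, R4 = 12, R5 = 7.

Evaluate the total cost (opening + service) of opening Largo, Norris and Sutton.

Each neighborhood is assigned to its cheapest site among the open ones.
{Largo, Norris, Sutton}: R1→Norris 6·18=108, R2→Sutton 3·23=69, R3→Norris 8·17=136, R4→Norris 9·12=108, R5→Sutton 2·7=14. Service 435; fixed 1613; total 2048.

Total cost: 2048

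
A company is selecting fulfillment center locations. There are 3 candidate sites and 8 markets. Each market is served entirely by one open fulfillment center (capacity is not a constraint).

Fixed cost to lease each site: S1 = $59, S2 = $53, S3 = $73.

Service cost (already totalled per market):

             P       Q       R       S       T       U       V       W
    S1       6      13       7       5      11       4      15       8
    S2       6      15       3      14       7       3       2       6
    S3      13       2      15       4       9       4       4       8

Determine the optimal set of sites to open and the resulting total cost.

For any fixed open set, each market goes to its cheapest open site; total = fixed + service.
{S2}: P→S2 6, Q→S2 15, R→S2 3, S→S2 14, T→S2 7, U→S2 3, V→S2 2, W→S2 6. Service 56; fixed 53; total 109.
{S1}: service 69 + fixed 59 = 128
{S3}: P→S3 13, Q→S3 2, R→S3 15, S→S3 4, T→S3 9, U→S3 4, V→S3 4, W→S3 8. Service 59; fixed 73; total 132.
{S1, S2, S3}: service 33 + fixed 185 = 218
No other subset beats 109.

Open S2 only; minimum total cost 109.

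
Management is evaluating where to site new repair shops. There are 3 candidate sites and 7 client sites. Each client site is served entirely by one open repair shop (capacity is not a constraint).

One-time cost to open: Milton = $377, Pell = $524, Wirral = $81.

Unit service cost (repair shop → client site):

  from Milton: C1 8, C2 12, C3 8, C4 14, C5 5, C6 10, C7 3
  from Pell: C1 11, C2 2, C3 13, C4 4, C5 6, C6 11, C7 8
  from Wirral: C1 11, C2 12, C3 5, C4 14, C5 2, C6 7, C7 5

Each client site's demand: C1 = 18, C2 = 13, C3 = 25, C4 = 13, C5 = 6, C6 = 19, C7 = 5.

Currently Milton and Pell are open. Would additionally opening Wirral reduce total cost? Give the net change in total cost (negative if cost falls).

Yes — net change −69 (cost falls by 69).

Current service cost with {Milton, Pell}: 657.
Adding Wirral: each client site re-picks its cheapest; new service cost 507, saving 150.
Extra fixed cost: 81. Net change = 81 − 150 = -69.
(Totals: 1558 → 1489.)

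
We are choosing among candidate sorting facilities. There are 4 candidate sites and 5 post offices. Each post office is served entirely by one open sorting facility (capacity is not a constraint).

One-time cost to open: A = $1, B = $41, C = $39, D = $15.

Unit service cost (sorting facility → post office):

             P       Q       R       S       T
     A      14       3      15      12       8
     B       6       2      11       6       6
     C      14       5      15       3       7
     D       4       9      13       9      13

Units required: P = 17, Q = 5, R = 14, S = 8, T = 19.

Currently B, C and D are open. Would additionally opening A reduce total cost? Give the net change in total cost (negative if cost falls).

Current service cost with {B, C, D}: 370.
Adding A: each post office re-picks its cheapest; new service cost 370, saving 0.
Extra fixed cost: 1. Net change = 1 − 0 = 1.
(Totals: 465 → 466.)

No — net change +1 (cost rises by 1).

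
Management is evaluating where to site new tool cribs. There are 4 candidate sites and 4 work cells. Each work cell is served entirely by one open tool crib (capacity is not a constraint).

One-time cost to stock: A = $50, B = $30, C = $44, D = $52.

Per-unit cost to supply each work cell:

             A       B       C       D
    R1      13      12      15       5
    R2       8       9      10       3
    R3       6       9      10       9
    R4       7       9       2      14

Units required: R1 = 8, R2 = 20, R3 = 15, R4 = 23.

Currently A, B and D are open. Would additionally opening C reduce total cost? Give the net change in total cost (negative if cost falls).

Yes — net change −71 (cost falls by 71).

Current service cost with {A, B, D}: 351.
Adding C: each work cell re-picks its cheapest; new service cost 236, saving 115.
Extra fixed cost: 44. Net change = 44 − 115 = -71.
(Totals: 483 → 412.)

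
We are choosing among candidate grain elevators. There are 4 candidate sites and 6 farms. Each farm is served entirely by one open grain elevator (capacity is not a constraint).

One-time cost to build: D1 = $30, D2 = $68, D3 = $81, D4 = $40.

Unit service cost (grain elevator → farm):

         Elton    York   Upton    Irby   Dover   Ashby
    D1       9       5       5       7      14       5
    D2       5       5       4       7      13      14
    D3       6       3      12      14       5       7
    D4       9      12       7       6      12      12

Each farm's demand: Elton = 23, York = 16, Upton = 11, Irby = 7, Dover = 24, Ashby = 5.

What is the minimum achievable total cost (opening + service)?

Minimum total cost: 546

For any fixed open set, each farm goes to its cheapest open site; total = fixed + service.
{D1, D3}: Elton→D3 6·23=138, York→D3 3·16=48, Upton→D1 5·11=55, Irby→D1 7·7=49, Dover→D3 5·24=120, Ashby→D1 5·5=25. Service 435; fixed 111; total 546.
{D2, D3}: Elton→D2 5·23=115, York→D3 3·16=48, Upton→D2 4·11=44, Irby→D2 7·7=49, Dover→D3 5·24=120, Ashby→D3 7·5=35. Service 411; fixed 149; total 560.
{D1, D3, D4}: service 428 + fixed 151 = 579
{D1, D2, D3, D4}: service 394 + fixed 219 = 613
No other subset beats 546.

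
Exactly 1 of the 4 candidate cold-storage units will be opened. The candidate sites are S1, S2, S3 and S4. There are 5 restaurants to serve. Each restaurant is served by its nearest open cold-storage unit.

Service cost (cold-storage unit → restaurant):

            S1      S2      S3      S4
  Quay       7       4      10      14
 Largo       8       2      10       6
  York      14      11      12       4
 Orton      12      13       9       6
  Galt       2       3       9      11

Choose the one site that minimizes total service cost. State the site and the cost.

With exactly 1 open, each restaurant uses its cheapest among the chosen.
{S2}: Quay→S2 4, Largo→S2 2, York→S2 11, Orton→S2 13, Galt→S2 3. Service cost 33.
{S4}: service cost 41
{S1}: service cost 43
Among all 4 size-1 choices, {S2} is lowest.

Choose S2 only; total service cost 33.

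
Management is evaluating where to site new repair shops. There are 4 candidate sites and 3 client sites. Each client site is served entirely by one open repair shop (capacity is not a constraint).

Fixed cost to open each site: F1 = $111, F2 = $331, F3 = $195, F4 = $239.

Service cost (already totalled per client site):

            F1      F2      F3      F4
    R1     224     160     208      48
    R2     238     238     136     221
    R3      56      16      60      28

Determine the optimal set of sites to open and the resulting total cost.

Open F4 only; minimum total cost 536.

For any fixed open set, each client site goes to its cheapest open site; total = fixed + service.
{F4}: R1→F4 48, R2→F4 221, R3→F4 28. Service 297; fixed 239; total 536.
{F3}: R1→F3 208, R2→F3 136, R3→F3 60. Service 404; fixed 195; total 599.
{F1}: service 518 + fixed 111 = 629
{F1, F2, F3, F4}: R1→F4 48, R2→F3 136, R3→F2 16. Service 200; fixed 876; total 1076.
No other subset beats 536.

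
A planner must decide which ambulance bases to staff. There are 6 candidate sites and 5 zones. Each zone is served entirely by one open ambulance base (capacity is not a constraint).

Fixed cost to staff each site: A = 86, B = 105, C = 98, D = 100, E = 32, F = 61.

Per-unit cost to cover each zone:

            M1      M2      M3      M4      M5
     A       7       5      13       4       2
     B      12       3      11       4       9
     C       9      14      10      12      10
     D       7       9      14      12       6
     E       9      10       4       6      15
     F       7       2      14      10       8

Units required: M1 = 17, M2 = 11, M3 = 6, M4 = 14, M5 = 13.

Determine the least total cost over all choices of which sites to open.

Minimum total cost: 398

For any fixed open set, each zone goes to its cheapest open site; total = fixed + service.
{A, E}: M1→A 7·17=119, M2→A 5·11=55, M3→E 4·6=24, M4→A 4·14=56, M5→A 2·13=26. Service 280; fixed 118; total 398.
{A}: M1→A 7·17=119, M2→A 5·11=55, M3→A 13·6=78, M4→A 4·14=56, M5→A 2·13=26. Service 334; fixed 86; total 420.
{A, E, F}: M1→A 7·17=119, M2→F 2·11=22, M3→E 4·6=24, M4→A 4·14=56, M5→A 2·13=26. Service 247; fixed 179; total 426.
{A, B, C, D, E, F}: service 247 + fixed 482 = 729
No other subset beats 398.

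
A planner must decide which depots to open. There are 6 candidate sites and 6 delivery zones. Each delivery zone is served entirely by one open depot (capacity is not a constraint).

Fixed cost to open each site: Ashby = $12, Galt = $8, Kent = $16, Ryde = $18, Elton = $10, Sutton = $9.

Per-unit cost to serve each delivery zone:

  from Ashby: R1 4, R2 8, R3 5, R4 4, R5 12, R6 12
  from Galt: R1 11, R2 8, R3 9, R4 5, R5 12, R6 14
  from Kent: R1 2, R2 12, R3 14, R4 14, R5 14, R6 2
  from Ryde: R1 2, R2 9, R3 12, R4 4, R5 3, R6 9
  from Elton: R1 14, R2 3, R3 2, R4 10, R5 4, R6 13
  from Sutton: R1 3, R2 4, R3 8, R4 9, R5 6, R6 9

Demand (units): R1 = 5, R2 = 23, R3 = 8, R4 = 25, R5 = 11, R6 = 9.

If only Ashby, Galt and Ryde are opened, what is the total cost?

Total cost: 486

Each delivery zone is assigned to its cheapest site among the open ones.
{Ashby, Galt, Ryde}: R1→Ryde 2·5=10, R2→Ashby 8·23=184, R3→Ashby 5·8=40, R4→Ashby 4·25=100, R5→Ryde 3·11=33, R6→Ryde 9·9=81. Service 448; fixed 38; total 486.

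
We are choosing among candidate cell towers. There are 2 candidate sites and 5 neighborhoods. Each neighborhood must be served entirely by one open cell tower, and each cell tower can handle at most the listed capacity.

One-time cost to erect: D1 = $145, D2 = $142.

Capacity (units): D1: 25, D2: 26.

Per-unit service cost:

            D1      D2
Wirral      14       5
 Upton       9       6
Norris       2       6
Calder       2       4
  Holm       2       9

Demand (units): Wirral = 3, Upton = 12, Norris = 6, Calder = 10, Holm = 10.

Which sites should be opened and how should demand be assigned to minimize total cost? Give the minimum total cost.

Open {D1, D2}: Wirral→D2 5·3=15, Upton→D2 6·12=72, Norris→D1 2·6=12, Calder→D2 4·10=40, Holm→D1 2·10=20.
Loads: D1 carries 16/25, D2 carries 25/26. Service 159; fixed 287; total 446.
Next best feasible plan costs 450.

Minimum total cost: 446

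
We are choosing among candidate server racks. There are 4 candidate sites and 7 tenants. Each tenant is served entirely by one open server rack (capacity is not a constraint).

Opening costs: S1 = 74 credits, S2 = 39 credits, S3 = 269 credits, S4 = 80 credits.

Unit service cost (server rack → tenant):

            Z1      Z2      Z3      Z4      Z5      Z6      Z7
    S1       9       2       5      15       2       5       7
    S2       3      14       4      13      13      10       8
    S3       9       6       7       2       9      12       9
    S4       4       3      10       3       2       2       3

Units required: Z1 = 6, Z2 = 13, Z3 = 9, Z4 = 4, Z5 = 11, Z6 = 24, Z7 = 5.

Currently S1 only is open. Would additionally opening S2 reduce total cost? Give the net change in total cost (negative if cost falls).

Current service cost with {S1}: 362.
Adding S2: each tenant re-picks its cheapest; new service cost 309, saving 53.
Extra fixed cost: 39. Net change = 39 − 53 = -14.
(Totals: 436 → 422.)

Yes — net change −14 (cost falls by 14).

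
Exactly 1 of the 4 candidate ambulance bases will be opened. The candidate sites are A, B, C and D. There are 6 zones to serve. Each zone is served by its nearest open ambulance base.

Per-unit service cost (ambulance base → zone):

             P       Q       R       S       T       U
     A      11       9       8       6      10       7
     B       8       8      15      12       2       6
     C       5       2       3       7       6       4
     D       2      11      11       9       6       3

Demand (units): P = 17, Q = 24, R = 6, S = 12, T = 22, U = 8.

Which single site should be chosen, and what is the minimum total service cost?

With exactly 1 open, each zone uses its cheapest among the chosen.
{C}: P→C 5·17=85, Q→C 2·24=48, R→C 3·6=18, S→C 7·12=84, T→C 6·22=132, U→C 4·8=32. Service cost 399.
{D}: service cost 628
{B}: service cost 654
Among all 4 size-1 choices, {C} is lowest.

Choose C only; total service cost 399.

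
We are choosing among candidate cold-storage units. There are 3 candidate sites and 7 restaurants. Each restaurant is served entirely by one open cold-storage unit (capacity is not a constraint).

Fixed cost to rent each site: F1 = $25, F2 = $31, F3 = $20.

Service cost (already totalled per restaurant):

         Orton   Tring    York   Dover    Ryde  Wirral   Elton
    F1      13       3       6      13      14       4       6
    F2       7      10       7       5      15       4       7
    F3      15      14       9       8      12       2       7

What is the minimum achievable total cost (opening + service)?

Minimum total cost: 84

For any fixed open set, each restaurant goes to its cheapest open site; total = fixed + service.
{F1}: Orton→F1 13, Tring→F1 3, York→F1 6, Dover→F1 13, Ryde→F1 14, Wirral→F1 4, Elton→F1 6. Service 59; fixed 25; total 84.
{F2}: service 55 + fixed 31 = 86
{F3}: service 67 + fixed 20 = 87
{F1, F2, F3}: Orton→F2 7, Tring→F1 3, York→F1 6, Dover→F2 5, Ryde→F3 12, Wirral→F3 2, Elton→F1 6. Service 41; fixed 76; total 117.
No other subset beats 84.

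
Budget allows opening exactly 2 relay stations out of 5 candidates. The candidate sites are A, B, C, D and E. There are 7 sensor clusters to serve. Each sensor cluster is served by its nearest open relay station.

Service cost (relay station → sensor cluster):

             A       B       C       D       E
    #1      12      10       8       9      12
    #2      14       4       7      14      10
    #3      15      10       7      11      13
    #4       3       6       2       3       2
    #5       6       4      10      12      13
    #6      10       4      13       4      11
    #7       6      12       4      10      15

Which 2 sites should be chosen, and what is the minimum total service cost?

With exactly 2 open, each sensor cluster uses its cheapest among the chosen.
{B, C}: #1→C 8, #2→B 4, #3→C 7, #4→C 2, #5→B 4, #6→B 4, #7→C 4. Service cost 33.
{A, B}: service cost 41
{C, D}: service cost 42
Among all 10 size-2 choices, {B, C} is lowest.

Choose B and C; total service cost 33.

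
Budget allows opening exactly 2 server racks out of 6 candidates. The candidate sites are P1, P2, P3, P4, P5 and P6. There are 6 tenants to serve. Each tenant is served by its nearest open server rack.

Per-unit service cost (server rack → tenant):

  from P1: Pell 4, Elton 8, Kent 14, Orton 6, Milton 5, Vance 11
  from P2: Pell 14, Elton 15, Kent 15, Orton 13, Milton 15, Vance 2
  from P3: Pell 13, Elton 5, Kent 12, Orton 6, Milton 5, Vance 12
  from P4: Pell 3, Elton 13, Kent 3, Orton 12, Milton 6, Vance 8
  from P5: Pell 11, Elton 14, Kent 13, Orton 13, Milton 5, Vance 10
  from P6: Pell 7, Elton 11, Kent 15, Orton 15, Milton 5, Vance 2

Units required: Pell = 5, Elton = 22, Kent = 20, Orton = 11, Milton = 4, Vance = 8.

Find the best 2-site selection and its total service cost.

Choose P3 and P4; total service cost 335.

With exactly 2 open, each tenant uses its cheapest among the chosen.
{P3, P4}: Pell→P4 3·5=15, Elton→P3 5·22=110, Kent→P4 3·20=60, Orton→P3 6·11=66, Milton→P3 5·4=20, Vance→P4 8·8=64. Service cost 335.
{P1, P4}: service cost 401
{P4, P6}: service cost 485
Among all 15 size-2 choices, {P3, P4} is lowest.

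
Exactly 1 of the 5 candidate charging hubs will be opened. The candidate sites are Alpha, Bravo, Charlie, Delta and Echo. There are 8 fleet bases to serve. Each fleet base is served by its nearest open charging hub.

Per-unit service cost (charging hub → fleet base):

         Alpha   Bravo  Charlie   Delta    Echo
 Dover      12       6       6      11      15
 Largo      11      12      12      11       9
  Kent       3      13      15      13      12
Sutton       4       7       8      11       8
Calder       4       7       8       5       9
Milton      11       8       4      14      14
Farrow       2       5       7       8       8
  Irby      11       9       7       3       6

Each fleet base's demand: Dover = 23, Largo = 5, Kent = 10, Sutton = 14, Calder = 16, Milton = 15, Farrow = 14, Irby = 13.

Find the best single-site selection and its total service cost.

With exactly 1 open, each fleet base uses its cheapest among the chosen.
{Alpha}: Dover→Alpha 12·23=276, Largo→Alpha 11·5=55, Kent→Alpha 3·10=30, Sutton→Alpha 4·14=56, Calder→Alpha 4·16=64, Milton→Alpha 11·15=165, Farrow→Alpha 2·14=28, Irby→Alpha 11·13=143. Service cost 817.
{Charlie}: service cost 837
{Bravo}: service cost 845
Among all 5 size-1 choices, {Alpha} is lowest.

Choose Alpha only; total service cost 817.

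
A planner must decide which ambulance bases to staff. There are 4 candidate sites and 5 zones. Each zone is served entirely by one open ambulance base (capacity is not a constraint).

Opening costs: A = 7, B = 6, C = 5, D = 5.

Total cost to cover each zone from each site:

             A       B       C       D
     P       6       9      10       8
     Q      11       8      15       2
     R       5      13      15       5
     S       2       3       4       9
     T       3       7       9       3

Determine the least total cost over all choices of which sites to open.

Minimum total cost: 30

For any fixed open set, each zone goes to its cheapest open site; total = fixed + service.
{A, D}: P→A 6, Q→D 2, R→A 5, S→A 2, T→A 3. Service 18; fixed 12; total 30.
{B, D}: P→D 8, Q→D 2, R→D 5, S→B 3, T→D 3. Service 21; fixed 11; total 32.
{C, D}: service 22 + fixed 10 = 32
{A, B, C, D}: service 18 + fixed 23 = 41
No other subset beats 30.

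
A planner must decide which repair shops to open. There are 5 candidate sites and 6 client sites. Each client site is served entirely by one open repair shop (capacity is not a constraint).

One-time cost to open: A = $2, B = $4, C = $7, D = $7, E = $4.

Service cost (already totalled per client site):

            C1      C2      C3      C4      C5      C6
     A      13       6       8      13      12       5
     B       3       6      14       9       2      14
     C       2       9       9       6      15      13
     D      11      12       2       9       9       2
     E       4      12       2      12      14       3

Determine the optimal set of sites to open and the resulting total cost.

Open B and E; minimum total cost 33.

For any fixed open set, each client site goes to its cheapest open site; total = fixed + service.
{B, E}: C1→B 3, C2→B 6, C3→E 2, C4→B 9, C5→B 2, C6→E 3. Service 25; fixed 8; total 33.
{A, B, E}: service 25 + fixed 10 = 35
{B, D}: service 24 + fixed 11 = 35
{A, B, C, D, E}: C1→C 2, C2→A 6, C3→D 2, C4→C 6, C5→B 2, C6→D 2. Service 20; fixed 24; total 44.
No other subset beats 33.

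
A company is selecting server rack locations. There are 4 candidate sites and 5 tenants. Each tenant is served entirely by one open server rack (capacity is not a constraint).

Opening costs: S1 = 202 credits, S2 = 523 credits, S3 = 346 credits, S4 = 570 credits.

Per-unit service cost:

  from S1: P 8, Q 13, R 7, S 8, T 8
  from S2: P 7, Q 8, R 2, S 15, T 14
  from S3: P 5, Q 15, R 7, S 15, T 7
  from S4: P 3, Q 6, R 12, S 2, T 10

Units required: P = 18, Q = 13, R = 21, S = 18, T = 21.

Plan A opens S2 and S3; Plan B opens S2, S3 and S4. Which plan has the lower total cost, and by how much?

Plan A: {S2, S3}: P→S3 5·18=90, Q→S2 8·13=104, R→S2 2·21=42, S→S2 15·18=270, T→S3 7·21=147. Service 653; fixed 869; total 1522.
Plan B: {S2, S3, S4}: P→S4 3·18=54, Q→S4 6·13=78, R→S2 2·21=42, S→S4 2·18=36, T→S3 7·21=147. Service 357; fixed 1439; total 1796.
Difference: |1522 − 1796| = 274.

Plan A is cheaper by 274.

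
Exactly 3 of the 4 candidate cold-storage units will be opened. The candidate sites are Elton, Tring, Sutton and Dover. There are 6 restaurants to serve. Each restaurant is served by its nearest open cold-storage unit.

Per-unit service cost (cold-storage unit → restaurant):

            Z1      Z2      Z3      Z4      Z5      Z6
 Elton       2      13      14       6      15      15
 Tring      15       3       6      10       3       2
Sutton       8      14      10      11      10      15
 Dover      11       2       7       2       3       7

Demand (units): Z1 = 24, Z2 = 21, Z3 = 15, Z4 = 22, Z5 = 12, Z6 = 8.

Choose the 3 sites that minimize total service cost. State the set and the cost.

Choose Elton, Tring and Dover; total service cost 276.

With exactly 3 open, each restaurant uses its cheapest among the chosen.
{Elton, Tring, Dover}: Z1→Elton 2·24=48, Z2→Dover 2·21=42, Z3→Tring 6·15=90, Z4→Dover 2·22=44, Z5→Tring 3·12=36, Z6→Tring 2·8=16. Service cost 276.
{Elton, Sutton, Dover}: service cost 331
{Elton, Tring, Sutton}: service cost 385
Among all 4 size-3 choices, {Elton, Tring, Dover} is lowest.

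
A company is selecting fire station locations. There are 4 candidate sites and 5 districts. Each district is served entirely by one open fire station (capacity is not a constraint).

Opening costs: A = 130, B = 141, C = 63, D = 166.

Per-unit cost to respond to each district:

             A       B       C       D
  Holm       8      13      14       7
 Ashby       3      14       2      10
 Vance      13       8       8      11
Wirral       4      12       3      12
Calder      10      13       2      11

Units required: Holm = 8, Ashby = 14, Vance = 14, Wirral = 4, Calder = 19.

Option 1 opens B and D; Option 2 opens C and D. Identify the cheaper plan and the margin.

Option 2 is cheaper by 397.

Option 1: {B, D}: Holm→D 7·8=56, Ashby→D 10·14=140, Vance→B 8·14=112, Wirral→B 12·4=48, Calder→D 11·19=209. Service 565; fixed 307; total 872.
Option 2: {C, D}: Holm→D 7·8=56, Ashby→C 2·14=28, Vance→C 8·14=112, Wirral→C 3·4=12, Calder→C 2·19=38. Service 246; fixed 229; total 475.
Difference: |872 − 475| = 397.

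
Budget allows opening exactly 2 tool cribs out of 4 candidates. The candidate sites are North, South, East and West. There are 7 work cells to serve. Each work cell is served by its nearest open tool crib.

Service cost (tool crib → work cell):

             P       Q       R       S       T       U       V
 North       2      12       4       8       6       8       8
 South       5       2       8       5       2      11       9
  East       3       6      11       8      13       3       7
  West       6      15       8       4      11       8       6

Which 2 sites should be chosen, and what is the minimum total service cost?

With exactly 2 open, each work cell uses its cheapest among the chosen.
{South, East}: P→East 3, Q→South 2, R→South 8, S→South 5, T→South 2, U→East 3, V→East 7. Service cost 30.
{North, South}: service cost 31
{South, West}: service cost 35
Among all 6 size-2 choices, {South, East} is lowest.

Choose South and East; total service cost 30.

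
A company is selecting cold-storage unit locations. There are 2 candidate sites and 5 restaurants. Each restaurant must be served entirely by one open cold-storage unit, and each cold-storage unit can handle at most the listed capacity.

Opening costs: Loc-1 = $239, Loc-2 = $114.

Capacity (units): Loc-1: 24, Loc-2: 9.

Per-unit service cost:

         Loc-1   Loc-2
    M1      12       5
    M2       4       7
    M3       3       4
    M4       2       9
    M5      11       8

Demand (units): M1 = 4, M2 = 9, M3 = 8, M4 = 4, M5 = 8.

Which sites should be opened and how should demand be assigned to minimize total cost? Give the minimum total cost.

Minimum total cost: 584

Open {Loc-1, Loc-2}: M1→Loc-1 12·4=48, M2→Loc-2 7·9=63, M3→Loc-1 3·8=24, M4→Loc-1 2·4=8, M5→Loc-1 11·8=88.
Loads: Loc-1 carries 24/24, Loc-2 carries 9/9. Service 231; fixed 353; total 584.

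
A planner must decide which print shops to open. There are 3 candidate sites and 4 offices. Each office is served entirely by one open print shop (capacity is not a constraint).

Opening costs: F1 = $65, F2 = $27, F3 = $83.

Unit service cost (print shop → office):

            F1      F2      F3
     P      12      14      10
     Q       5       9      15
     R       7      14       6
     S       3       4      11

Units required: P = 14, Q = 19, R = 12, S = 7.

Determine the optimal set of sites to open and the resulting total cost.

For any fixed open set, each office goes to its cheapest open site; total = fixed + service.
{F1}: P→F1 12·14=168, Q→F1 5·19=95, R→F1 7·12=84, S→F1 3·7=21. Service 368; fixed 65; total 433.
{F1, F2}: service 368 + fixed 92 = 460
{F1, F3}: service 328 + fixed 148 = 476
{F1, F2, F3}: service 328 + fixed 175 = 503
No other subset beats 433.

Open F1 only; minimum total cost 433.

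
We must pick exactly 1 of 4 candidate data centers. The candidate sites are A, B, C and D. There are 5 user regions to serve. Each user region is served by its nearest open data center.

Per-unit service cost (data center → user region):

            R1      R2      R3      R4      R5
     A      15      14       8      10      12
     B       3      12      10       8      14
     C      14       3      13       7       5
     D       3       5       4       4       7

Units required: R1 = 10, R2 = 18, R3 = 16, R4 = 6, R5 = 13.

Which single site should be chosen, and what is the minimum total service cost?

With exactly 1 open, each user region uses its cheapest among the chosen.
{D}: R1→D 3·10=30, R2→D 5·18=90, R3→D 4·16=64, R4→D 4·6=24, R5→D 7·13=91. Service cost 299.
{C}: service cost 509
{B}: service cost 636
Among all 4 size-1 choices, {D} is lowest.

Choose D only; total service cost 299.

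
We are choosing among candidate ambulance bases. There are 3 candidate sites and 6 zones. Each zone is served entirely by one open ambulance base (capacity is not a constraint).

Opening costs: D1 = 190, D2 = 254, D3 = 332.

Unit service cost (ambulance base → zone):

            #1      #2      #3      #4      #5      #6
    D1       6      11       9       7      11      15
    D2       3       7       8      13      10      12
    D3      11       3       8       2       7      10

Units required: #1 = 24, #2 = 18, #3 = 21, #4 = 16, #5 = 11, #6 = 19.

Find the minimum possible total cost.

For any fixed open set, each zone goes to its cheapest open site; total = fixed + service.
{D3}: #1→D3 11·24=264, #2→D3 3·18=54, #3→D3 8·21=168, #4→D3 2·16=32, #5→D3 7·11=77, #6→D3 10·19=190. Service 785; fixed 332; total 1117.
{D2}: service 912 + fixed 254 = 1166
{D2, D3}: service 593 + fixed 586 = 1179
{D1, D2, D3}: service 593 + fixed 776 = 1369
No other subset beats 1117.

Minimum total cost: 1117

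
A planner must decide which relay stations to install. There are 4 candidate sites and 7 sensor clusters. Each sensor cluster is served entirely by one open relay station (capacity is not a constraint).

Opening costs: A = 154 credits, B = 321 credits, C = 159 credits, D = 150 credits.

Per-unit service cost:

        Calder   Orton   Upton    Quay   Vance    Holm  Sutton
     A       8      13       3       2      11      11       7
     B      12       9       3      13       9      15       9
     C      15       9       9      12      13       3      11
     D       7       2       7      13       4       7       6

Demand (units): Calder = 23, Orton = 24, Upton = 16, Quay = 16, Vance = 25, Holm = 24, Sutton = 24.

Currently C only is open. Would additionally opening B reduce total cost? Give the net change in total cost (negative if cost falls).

No — net change +8 (cost rises by 8).

Current service cost with {C}: 1558.
Adding B: each sensor cluster re-picks its cheapest; new service cost 1245, saving 313.
Extra fixed cost: 321. Net change = 321 − 313 = 8.
(Totals: 1717 → 1725.)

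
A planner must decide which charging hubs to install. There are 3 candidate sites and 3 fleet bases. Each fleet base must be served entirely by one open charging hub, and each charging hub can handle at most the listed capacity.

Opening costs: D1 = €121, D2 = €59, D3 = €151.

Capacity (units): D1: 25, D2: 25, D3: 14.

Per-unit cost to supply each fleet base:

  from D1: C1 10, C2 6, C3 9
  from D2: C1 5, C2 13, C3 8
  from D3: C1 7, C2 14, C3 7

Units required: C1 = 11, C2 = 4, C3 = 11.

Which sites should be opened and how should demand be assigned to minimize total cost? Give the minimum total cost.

Open {D1, D2}: C1→D2 5·11=55, C2→D1 6·4=24, C3→D2 8·11=88.
Loads: D1 carries 4/25, D2 carries 22/25. Service 167; fixed 180; total 347.
Next best feasible plan costs 358.

Minimum total cost: 347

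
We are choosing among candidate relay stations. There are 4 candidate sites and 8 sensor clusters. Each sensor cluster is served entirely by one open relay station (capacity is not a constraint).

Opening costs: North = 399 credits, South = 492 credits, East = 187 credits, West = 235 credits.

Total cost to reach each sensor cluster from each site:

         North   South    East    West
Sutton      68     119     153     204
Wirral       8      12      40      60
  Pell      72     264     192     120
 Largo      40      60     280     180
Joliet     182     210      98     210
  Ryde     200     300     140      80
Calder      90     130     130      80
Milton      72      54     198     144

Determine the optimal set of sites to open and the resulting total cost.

For any fixed open set, each sensor cluster goes to its cheapest open site; total = fixed + service.
{North}: Sutton→North 68, Wirral→North 8, Pell→North 72, Largo→North 40, Joliet→North 182, Ryde→North 200, Calder→North 90, Milton→North 72. Service 732; fixed 399; total 1131.
{North, East}: Sutton→North 68, Wirral→North 8, Pell→North 72, Largo→North 40, Joliet→East 98, Ryde→East 140, Calder→North 90, Milton→North 72. Service 588; fixed 586; total 1174.
{North, West}: service 602 + fixed 634 = 1236
{North, South, East, West}: service 500 + fixed 1313 = 1813
No other subset beats 1131.

Open North only; minimum total cost 1131.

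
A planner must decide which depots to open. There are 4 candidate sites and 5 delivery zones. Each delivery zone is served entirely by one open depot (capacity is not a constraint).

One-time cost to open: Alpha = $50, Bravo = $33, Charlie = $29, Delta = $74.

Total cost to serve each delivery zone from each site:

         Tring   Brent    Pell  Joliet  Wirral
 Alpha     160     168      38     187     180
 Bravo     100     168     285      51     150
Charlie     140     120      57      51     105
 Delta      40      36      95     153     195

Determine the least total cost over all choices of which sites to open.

For any fixed open set, each delivery zone goes to its cheapest open site; total = fixed + service.
{Charlie, Delta}: Tring→Delta 40, Brent→Delta 36, Pell→Charlie 57, Joliet→Charlie 51, Wirral→Charlie 105. Service 289; fixed 103; total 392.
{Alpha, Charlie, Delta}: service 270 + fixed 153 = 423
{Bravo, Charlie, Delta}: Tring→Delta 40, Brent→Delta 36, Pell→Charlie 57, Joliet→Bravo 51, Wirral→Charlie 105. Service 289; fixed 136; total 425.
{Alpha, Bravo, Charlie, Delta}: service 270 + fixed 186 = 456
No other subset beats 392.

Minimum total cost: 392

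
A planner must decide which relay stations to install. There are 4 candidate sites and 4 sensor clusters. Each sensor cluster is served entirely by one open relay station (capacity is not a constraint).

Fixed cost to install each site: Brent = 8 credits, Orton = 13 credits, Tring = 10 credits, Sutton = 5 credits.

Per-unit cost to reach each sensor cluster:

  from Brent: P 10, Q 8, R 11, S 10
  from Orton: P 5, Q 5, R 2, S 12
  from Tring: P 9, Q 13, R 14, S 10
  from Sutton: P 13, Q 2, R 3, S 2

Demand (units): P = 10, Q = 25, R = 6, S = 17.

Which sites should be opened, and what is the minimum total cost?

For any fixed open set, each sensor cluster goes to its cheapest open site; total = fixed + service.
{Orton, Sutton}: P→Orton 5·10=50, Q→Sutton 2·25=50, R→Orton 2·6=12, S→Sutton 2·17=34. Service 146; fixed 18; total 164.
{Brent, Orton, Sutton}: service 146 + fixed 26 = 172
{Orton, Tring, Sutton}: P→Orton 5·10=50, Q→Sutton 2·25=50, R→Orton 2·6=12, S→Sutton 2·17=34. Service 146; fixed 28; total 174.
{Brent, Orton, Tring, Sutton}: service 146 + fixed 36 = 182
(All 15 nonempty subsets were checked; Orton and Sutton is lowest.)

Open Orton and Sutton; minimum total cost 164.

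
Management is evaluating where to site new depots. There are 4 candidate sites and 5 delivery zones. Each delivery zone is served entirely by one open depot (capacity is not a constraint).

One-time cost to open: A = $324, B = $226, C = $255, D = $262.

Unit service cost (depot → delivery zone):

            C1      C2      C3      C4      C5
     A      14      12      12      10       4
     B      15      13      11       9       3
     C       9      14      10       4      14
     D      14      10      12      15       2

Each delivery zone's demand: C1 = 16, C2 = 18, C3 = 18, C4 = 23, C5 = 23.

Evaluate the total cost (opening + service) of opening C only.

Each delivery zone is assigned to its cheapest site among the open ones.
{C}: C1→C 9·16=144, C2→C 14·18=252, C3→C 10·18=180, C4→C 4·23=92, C5→C 14·23=322. Service 990; fixed 255; total 1245.

Total cost: 1245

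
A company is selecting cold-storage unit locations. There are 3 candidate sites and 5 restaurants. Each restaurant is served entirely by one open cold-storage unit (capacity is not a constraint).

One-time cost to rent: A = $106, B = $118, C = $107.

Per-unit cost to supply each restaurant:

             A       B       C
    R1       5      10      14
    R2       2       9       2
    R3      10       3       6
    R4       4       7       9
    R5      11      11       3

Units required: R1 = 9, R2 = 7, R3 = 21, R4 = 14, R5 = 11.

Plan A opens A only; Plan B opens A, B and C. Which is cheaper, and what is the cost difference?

Plan A: {A}: R1→A 5·9=45, R2→A 2·7=14, R3→A 10·21=210, R4→A 4·14=56, R5→A 11·11=121. Service 446; fixed 106; total 552.
Plan B: {A, B, C}: R1→A 5·9=45, R2→A 2·7=14, R3→B 3·21=63, R4→A 4·14=56, R5→C 3·11=33. Service 211; fixed 331; total 542.
Difference: |552 − 542| = 10.

Plan B is cheaper by 10.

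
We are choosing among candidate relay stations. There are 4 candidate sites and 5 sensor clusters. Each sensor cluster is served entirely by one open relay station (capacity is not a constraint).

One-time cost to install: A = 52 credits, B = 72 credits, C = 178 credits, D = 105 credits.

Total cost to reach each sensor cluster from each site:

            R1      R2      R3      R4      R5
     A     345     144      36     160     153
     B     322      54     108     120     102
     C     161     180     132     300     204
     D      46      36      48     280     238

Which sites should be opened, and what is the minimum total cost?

For any fixed open set, each sensor cluster goes to its cheapest open site; total = fixed + service.
{B, D}: R1→D 46, R2→D 36, R3→D 48, R4→B 120, R5→B 102. Service 352; fixed 177; total 529.
{A, B, D}: R1→D 46, R2→D 36, R3→A 36, R4→B 120, R5→B 102. Service 340; fixed 229; total 569.
{A, D}: service 431 + fixed 157 = 588
{A, B, C, D}: service 340 + fixed 407 = 747
No other subset beats 529.

Open B and D; minimum total cost 529.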